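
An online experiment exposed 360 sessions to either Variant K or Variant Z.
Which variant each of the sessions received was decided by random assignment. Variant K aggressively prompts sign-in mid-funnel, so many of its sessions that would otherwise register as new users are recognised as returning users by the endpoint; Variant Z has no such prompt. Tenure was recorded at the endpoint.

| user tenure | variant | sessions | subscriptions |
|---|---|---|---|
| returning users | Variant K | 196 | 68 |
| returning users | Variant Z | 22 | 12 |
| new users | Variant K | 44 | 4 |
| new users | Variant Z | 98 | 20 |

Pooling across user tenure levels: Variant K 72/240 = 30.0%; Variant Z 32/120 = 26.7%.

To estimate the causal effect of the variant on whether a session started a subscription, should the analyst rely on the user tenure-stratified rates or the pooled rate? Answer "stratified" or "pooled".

pooled

Variant Z is higher inside every user tenure stratum but Variant K is higher in aggregate. Whether to stratify depends on how user tenure relates to the variant.
User tenure here is a post-treatment variable shaped by the variant; conditioning on it would introduce bias rather than remove it. The overall comparison is the causal one.
Pooled: Variant K 30.0% vs Variant Z 26.7%; Variant K is higher overall.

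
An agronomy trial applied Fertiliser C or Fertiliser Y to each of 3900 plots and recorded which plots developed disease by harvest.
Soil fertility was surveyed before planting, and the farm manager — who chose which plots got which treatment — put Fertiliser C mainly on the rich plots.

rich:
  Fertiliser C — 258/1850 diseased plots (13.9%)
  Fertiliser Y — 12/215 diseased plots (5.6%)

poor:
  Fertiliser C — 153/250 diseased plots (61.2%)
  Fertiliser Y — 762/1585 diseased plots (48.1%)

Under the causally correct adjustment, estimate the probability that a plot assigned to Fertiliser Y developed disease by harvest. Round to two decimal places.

Nothing the fertiliser does changes soil fertility; the imbalance is an allocation artefact. With soil fertility also predicting the outcome, the pooled figure is confounded, and the within-stratum comparison is the causal one.
Standardising Fertiliser Y to the population soil fertility mix: 0.529·12/215 + 0.471·762/1585 = 0.256.

0.26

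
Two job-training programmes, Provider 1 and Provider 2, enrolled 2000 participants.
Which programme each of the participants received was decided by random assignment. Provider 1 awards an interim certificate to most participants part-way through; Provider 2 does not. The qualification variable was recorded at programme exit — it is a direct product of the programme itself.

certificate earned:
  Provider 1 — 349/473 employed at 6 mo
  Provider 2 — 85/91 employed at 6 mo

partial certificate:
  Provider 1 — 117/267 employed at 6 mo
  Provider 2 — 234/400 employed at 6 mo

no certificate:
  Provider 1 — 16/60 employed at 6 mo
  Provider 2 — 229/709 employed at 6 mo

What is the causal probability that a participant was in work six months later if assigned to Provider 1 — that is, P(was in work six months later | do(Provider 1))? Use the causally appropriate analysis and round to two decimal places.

0.60

Qualification attained during the programme is downstream of the programme. One should not condition on a consequence of treatment, so the overall rates are the right comparison.
So P(outcome | do(Provider 1)) is just the pooled rate for Provider 1: 482/800 = 0.603.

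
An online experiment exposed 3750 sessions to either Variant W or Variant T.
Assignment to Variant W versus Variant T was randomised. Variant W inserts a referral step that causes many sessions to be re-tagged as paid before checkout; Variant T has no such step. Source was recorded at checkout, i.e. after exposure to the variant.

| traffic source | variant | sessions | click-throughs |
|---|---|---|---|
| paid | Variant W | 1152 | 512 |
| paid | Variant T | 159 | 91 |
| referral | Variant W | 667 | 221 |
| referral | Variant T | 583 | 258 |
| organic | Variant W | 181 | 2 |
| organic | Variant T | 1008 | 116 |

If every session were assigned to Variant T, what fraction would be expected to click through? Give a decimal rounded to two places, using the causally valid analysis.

Stratifying would compare variants among sessions the variants themselves sorted into traffic source groups — a form of selection on an intermediate. The unconditioned pooled rates give the total causal effect.
So P(outcome | do(Variant T)) is just the pooled rate for Variant T: 465/1750 = 0.266.

0.27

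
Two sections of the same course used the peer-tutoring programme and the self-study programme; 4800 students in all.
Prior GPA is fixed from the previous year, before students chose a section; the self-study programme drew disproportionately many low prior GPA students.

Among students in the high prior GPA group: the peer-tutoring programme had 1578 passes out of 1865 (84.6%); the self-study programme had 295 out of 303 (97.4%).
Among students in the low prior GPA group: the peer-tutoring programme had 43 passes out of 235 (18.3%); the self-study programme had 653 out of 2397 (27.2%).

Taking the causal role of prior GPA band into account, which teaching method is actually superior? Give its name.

the self-study programme

Prior GPA band differs across teaching methods for reasons unrelated to any effect of the teaching method itself, and it separately predicts the outcome — a classic confounder. We must compare within prior GPA band levels.
Within each level — high prior GPA: 84.6% vs 97.4%; low prior GPA: 18.3% vs 27.2% — the self-study programme is higher every time.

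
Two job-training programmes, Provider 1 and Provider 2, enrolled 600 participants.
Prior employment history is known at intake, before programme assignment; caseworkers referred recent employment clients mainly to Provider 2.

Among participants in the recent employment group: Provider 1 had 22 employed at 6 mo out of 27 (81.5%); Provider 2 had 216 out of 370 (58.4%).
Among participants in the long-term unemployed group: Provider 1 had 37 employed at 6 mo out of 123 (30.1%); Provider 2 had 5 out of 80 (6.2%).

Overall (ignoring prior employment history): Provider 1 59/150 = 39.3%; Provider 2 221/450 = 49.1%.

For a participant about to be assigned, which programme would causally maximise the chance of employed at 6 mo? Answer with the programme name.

Provider 1 is higher inside every prior employment history stratum but Provider 2 is higher in aggregate. Whether to stratify depends on how prior employment history relates to the programme.
The imbalance in prior employment history arose from how participants were allocated, not from anything the programme did; and prior employment history independently affects the outcome. The pooled gap is confounded — condition on prior employment history.
Within each level — recent employment: 81.5% vs 58.4%; long-term unemployed: 30.1% vs 6.2% — Provider 1 is higher every time.

Provider 1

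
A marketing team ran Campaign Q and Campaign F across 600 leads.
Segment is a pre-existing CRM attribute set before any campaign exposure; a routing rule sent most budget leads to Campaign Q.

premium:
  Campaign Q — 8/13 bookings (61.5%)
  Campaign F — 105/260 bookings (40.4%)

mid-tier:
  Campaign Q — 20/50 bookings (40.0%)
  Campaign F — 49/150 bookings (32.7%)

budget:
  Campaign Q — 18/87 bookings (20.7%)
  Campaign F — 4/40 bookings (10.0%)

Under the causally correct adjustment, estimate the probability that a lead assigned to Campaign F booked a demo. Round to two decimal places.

0.31

Customer segment differs across campaigns for reasons unrelated to any effect of the campaign itself, and it separately predicts the outcome — a classic confounder. We must compare within customer segment levels.
Standardising Campaign F to the population customer segment mix: 0.455·105/260 + 0.333·49/150 + 0.212·4/40 = 0.314.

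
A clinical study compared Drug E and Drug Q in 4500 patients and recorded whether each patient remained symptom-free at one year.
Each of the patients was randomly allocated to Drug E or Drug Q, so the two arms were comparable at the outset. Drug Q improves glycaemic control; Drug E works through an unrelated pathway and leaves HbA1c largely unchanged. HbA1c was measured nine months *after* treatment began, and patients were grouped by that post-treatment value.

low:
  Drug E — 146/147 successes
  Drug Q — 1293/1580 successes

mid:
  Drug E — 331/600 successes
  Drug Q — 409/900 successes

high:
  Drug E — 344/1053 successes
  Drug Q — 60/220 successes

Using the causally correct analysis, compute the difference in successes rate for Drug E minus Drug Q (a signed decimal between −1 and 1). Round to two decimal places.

Stratifying would compare drugs among patients the drugs themselves sorted into HbA1c groups — a form of selection on an intermediate. The unconditioned pooled rates give the total causal effect.
The causal difference is the pooled difference: 0.456 − 0.653 = -0.196.

-0.20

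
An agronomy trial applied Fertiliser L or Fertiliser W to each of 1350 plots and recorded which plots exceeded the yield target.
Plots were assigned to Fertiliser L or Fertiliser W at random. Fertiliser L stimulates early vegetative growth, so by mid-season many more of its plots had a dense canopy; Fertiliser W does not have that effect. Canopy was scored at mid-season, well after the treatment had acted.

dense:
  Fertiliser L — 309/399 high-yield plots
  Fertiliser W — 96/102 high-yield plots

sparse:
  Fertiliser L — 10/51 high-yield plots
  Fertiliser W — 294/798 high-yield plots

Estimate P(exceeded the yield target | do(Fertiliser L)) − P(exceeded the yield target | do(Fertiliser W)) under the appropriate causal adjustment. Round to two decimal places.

+0.28

Stratifying would compare fertilisers among plots the fertilisers themselves sorted into mid-season canopy groups — a form of selection on an intermediate. The unconditioned pooled rates give the total causal effect.
The causal difference is the pooled difference: 0.709 − 0.433 = +0.276.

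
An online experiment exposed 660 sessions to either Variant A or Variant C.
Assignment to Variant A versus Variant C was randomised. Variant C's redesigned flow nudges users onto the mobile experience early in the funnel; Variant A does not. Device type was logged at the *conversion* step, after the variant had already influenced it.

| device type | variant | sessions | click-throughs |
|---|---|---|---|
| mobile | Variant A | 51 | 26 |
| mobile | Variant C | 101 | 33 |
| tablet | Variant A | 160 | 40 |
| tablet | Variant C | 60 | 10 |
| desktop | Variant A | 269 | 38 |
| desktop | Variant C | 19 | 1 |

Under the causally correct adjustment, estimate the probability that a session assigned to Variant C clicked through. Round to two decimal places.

Stratifying would compare variants among sessions the variants themselves sorted into device type groups — a form of selection on an intermediate. The unconditioned pooled rates give the total causal effect.
So P(outcome | do(Variant C)) is just the pooled rate for Variant C: 44/180 = 0.244.

0.24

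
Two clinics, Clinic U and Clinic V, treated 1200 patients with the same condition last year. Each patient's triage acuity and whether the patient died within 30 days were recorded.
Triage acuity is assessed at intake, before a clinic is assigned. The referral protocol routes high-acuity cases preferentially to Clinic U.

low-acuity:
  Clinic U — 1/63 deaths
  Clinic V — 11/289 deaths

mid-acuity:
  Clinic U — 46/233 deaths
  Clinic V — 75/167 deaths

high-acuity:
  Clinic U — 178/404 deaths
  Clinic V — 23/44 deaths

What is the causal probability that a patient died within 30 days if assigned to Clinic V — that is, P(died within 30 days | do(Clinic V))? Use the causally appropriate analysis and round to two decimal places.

Here triage acuity is a common cause — it drives both which clinic a case falls under and the outcome. The crude comparison mixes populations; the stratum-specific rates are the causally relevant ones.
Standardising Clinic V to the population triage acuity mix: 0.293·11/289 + 0.333·75/167 + 0.373·23/44 = 0.356.

0.36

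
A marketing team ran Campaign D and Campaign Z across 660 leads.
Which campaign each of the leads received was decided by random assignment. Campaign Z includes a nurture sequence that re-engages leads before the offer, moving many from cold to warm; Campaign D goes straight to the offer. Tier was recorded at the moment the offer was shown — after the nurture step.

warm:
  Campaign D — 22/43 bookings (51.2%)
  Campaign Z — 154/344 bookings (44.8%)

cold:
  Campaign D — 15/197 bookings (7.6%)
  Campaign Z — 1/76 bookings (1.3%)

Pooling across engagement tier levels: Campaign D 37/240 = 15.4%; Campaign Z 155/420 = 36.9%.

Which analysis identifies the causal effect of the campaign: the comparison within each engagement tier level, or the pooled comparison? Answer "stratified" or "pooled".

The engagement tier-specific comparison favours Campaign D throughout, but the pooled figures favour Campaign Z. The question is whether to condition on engagement tier.
The distribution of engagement tier is itself part of what the campaign does — it is an intermediate outcome. Holding it fixed would remove that part of the effect; the total effect is the pooled difference.
Pooled: Campaign D 15.4% vs Campaign Z 36.9%; Campaign Z is higher overall.

pooled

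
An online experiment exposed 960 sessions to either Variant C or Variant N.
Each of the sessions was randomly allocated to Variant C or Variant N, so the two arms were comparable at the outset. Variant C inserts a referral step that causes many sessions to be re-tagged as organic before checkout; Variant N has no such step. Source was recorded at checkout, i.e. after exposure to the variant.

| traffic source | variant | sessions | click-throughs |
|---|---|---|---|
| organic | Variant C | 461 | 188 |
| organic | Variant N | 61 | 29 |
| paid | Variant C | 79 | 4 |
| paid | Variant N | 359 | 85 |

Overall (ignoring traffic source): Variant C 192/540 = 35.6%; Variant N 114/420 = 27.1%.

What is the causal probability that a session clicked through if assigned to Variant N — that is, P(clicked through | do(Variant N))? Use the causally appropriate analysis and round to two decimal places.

0.27

Within every traffic source level Variant N has the higher rate, yet pooled Variant C does — Simpson's reversal.
Traffic source here is a post-treatment variable shaped by the variant; conditioning on it would introduce bias rather than remove it. The overall comparison is the causal one.
So P(outcome | do(Variant N)) is just the pooled rate for Variant N: 114/420 = 0.271.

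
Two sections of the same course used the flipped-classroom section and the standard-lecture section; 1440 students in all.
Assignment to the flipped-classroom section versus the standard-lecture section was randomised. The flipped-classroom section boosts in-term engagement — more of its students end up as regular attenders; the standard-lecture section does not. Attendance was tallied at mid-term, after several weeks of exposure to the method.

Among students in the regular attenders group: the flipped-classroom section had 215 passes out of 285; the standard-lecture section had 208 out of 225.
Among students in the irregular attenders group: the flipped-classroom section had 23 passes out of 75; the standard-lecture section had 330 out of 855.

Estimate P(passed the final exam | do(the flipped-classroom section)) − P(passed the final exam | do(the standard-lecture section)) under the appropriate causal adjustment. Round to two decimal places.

+0.16

The stratified and pooled comparisons disagree (the standard-lecture section wins within each mid-term attendance; the flipped-classroom section wins overall), so the answer turns on the causal role of mid-term attendance.
Because the teaching method influences mid-term attendance, mid-term attendance is a post-treatment mediator, not a confounder. Stratifying on it would bias the estimate; the causal effect is the crude pooled difference.
The causal difference is the pooled difference: 0.661 − 0.498 = +0.163.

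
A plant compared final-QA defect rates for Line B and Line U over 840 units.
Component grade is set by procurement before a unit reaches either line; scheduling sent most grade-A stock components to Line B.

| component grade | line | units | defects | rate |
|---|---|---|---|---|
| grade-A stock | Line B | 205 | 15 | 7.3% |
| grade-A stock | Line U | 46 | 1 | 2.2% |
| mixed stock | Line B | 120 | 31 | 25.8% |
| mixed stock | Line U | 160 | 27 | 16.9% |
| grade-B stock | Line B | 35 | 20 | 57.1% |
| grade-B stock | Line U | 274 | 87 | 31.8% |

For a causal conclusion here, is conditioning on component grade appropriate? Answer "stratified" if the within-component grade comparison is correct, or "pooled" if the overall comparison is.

stratified

Here component grade is a common cause — it drives both which line a case falls under and the outcome. The crude comparison mixes populations; the stratum-specific rates are the causally relevant ones.
Within each level — grade-A stock: 7.3% vs 2.2%; mixed stock: 25.8% vs 16.9%; grade-B stock: 57.1% vs 31.8% — Line U is lower every time.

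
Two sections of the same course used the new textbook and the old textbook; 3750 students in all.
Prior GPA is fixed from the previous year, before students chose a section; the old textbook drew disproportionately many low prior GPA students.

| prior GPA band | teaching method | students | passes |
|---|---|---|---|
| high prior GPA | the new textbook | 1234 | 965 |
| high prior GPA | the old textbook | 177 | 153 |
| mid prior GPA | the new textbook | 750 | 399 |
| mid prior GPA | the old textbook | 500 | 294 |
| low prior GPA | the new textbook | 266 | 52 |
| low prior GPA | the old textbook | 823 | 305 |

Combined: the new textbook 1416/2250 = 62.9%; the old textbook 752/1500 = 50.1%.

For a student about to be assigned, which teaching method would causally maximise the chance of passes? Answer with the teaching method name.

the old textbook

The prior GPA band-specific comparison favours the old textbook throughout, but the pooled figures favour the new textbook. The question is whether to condition on prior GPA band.
Here prior GPA band is a common cause — it drives both which teaching method a case falls under and the outcome. The crude comparison mixes populations; the stratum-specific rates are the causally relevant ones.
Within each level — high prior GPA: 78.2% vs 86.4%; mid prior GPA: 53.2% vs 58.8%; low prior GPA: 19.5% vs 37.1% — the old textbook is higher every time.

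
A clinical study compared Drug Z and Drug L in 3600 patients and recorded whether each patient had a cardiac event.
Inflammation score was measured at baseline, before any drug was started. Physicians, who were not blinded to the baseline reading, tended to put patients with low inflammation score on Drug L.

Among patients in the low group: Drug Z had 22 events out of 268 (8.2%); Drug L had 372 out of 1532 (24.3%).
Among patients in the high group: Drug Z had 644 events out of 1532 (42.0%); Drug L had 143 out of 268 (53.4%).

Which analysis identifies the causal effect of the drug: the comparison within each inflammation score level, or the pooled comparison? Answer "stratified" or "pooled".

stratified

Inflammation score is set before the drug has any effect — it is not caused by the drug — and it independently drives the outcome. That makes it a confounder, so the causal comparison is within inflammation score levels.
Within each level — low: 8.2% vs 24.3%; high: 42.0% vs 53.4% — Drug Z is lower every time.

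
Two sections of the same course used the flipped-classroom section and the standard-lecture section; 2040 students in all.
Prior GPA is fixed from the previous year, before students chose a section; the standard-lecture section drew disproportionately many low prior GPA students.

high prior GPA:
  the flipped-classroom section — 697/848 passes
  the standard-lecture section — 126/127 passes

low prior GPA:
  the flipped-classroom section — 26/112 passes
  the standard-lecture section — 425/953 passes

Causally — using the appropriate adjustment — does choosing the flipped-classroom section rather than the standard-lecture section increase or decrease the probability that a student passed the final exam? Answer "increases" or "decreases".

decreases

Prior GPA band is set before the teaching method has any effect — it is not caused by the teaching method — and it independently drives the outcome. That makes it a confounder, so the causal comparison is within prior GPA band levels.
Within each level — high prior GPA: 82.2% vs 99.2%; low prior GPA: 23.2% vs 44.6% — the standard-lecture section is higher every time.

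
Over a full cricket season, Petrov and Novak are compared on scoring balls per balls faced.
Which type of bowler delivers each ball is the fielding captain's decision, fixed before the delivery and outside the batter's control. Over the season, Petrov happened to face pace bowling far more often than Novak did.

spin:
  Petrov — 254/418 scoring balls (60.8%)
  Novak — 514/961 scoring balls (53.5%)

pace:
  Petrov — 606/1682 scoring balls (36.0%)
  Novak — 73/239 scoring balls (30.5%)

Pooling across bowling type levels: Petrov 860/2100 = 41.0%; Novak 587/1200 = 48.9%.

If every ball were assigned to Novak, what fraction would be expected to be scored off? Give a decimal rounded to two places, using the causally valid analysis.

The bowling type-specific comparison favours Petrov throughout, but the pooled figures favour Novak. The question is whether to condition on bowling type.
Here bowling type is a common cause — it drives both which player a case falls under and the outcome. The crude comparison mixes populations; the stratum-specific rates are the causally relevant ones.
Standardising Novak to the population bowling type mix: 0.418·514/961 + 0.582·73/239 = 0.401.

0.40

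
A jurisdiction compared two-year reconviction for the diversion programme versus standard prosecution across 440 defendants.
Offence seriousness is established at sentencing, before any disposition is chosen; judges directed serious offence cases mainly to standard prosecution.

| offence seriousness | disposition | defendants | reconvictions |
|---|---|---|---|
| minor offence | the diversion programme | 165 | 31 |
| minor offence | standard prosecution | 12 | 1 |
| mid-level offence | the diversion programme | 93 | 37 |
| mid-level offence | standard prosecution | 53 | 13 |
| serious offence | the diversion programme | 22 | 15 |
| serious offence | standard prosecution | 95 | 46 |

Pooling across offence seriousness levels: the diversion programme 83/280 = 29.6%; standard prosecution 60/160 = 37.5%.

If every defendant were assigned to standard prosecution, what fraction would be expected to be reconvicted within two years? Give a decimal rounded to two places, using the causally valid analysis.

0.24

Since offence seriousness is a pre-existing factor (not a product of the disposition) and it affects the outcome on its own, it is a confounder. The stratified rates, not the pooled rate, identify the causal effect.
Standardising standard prosecution to the population offence seriousness mix: 0.402·1/12 + 0.332·13/53 + 0.266·46/95 = 0.244.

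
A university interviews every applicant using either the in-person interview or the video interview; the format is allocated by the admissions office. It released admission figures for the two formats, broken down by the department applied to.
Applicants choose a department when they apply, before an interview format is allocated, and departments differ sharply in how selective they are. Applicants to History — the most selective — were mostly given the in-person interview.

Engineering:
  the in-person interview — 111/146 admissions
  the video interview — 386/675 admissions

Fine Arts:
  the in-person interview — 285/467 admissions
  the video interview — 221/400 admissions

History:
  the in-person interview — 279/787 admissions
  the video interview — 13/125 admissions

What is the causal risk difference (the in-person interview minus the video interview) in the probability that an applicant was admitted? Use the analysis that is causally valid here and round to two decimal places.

Here department is a common cause — it drives both which interview format a case falls under and the outcome. The crude comparison mixes populations; the stratum-specific rates are the causally relevant ones.
Adjusting over the population distribution of department: 0.316·(0.760−0.572) + 0.333·(0.610−0.552) + 0.351·(0.355−0.104) = +0.167.

+0.17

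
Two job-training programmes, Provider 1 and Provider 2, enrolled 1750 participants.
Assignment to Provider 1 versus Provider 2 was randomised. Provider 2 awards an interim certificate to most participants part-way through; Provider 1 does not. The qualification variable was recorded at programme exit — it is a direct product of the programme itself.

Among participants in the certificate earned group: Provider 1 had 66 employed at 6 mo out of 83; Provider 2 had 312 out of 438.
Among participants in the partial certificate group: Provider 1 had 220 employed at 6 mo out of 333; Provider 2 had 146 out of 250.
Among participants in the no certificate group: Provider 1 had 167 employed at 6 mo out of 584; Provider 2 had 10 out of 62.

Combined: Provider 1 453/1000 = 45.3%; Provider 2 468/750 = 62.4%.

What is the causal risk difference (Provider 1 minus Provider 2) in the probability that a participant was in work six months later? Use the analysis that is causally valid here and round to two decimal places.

Qualification attained during the programme is downstream of the programme. One should not condition on a consequence of treatment, so the overall rates are the right comparison.
The causal difference is the pooled difference: 0.453 − 0.624 = -0.171.

-0.17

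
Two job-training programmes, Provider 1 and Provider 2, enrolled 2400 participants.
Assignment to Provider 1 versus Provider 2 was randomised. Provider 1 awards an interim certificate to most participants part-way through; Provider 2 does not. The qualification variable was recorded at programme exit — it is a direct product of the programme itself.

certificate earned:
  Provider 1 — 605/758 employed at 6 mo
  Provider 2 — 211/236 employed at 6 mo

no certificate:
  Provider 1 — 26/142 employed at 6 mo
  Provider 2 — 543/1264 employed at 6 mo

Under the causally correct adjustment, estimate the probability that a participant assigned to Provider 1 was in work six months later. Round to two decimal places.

0.70

The qualification attained during the programme-specific comparison favours Provider 2 throughout, but the pooled figures favour Provider 1. The question is whether to condition on qualification attained during the programme.
Stratifying would compare programmes among participants the programmes themselves sorted into qualification attained during the programme groups — a form of selection on an intermediate. The unconditioned pooled rates give the total causal effect.
So P(outcome | do(Provider 1)) is just the pooled rate for Provider 1: 631/900 = 0.701.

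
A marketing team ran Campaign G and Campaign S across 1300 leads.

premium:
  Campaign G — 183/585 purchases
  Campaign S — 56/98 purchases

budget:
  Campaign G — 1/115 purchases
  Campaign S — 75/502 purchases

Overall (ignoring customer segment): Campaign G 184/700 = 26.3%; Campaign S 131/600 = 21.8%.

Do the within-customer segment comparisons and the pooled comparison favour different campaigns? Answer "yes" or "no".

yes

Within each customer segment level (premium 31.3% vs 57.1%; budget 0.9% vs 14.9%), Campaign S has the higher rate every time. Pooled: 26.3% vs 21.8% — Campaign G has the higher rate overall. The two comparisons disagree.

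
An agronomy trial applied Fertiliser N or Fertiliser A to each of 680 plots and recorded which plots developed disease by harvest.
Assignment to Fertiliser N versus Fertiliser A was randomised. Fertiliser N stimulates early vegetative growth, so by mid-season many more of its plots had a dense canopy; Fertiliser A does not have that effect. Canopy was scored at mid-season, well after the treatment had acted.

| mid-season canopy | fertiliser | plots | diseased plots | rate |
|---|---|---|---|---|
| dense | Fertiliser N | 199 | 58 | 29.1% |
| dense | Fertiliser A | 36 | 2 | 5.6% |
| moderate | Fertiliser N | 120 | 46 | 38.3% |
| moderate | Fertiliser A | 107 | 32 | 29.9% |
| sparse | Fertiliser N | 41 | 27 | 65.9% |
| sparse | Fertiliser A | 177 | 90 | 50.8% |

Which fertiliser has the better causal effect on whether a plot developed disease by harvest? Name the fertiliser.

Because the fertiliser influences mid-season canopy, mid-season canopy is a post-treatment mediator, not a confounder. Stratifying on it would bias the estimate; the causal effect is the crude pooled difference.
Pooled: Fertiliser N 36.4% vs Fertiliser A 38.8%; Fertiliser N is lower overall.

Fertiliser N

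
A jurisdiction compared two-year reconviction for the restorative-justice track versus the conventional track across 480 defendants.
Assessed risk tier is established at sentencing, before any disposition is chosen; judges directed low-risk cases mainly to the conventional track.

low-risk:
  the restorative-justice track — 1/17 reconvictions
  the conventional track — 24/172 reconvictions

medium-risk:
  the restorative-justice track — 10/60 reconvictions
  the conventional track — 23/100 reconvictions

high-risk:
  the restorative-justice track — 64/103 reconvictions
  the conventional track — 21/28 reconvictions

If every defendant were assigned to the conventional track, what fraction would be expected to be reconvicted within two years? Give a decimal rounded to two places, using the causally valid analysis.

The stratified and pooled comparisons disagree (the restorative-justice track wins within each assessed risk tier; the conventional track wins overall), so the answer turns on the causal role of assessed risk tier.
Assessed risk tier differs across dispositions for reasons unrelated to any effect of the disposition itself, and it separately predicts the outcome — a classic confounder. We must compare within assessed risk tier levels.
Standardising the conventional track to the population assessed risk tier mix: 0.394·24/172 + 0.333·23/100 + 0.273·21/28 = 0.336.

0.34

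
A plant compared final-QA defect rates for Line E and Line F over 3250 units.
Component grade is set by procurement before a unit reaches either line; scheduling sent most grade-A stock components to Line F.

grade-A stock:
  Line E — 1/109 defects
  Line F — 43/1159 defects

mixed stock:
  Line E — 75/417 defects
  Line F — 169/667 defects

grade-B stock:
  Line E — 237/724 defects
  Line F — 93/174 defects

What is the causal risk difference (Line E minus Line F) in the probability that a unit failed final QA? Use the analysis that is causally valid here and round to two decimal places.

The component grade-specific comparison favours Line E throughout, but the pooled figures favour Line F. The question is whether to condition on component grade.
Component grade is set before the line has any effect — it is not caused by the line — and it independently drives the outcome. That makes it a confounder, so the causal comparison is within component grade levels.
Adjusting over the population distribution of component grade: 0.390·(0.009−0.037) + 0.334·(0.180−0.253) + 0.276·(0.327−0.534) = -0.093.

-0.09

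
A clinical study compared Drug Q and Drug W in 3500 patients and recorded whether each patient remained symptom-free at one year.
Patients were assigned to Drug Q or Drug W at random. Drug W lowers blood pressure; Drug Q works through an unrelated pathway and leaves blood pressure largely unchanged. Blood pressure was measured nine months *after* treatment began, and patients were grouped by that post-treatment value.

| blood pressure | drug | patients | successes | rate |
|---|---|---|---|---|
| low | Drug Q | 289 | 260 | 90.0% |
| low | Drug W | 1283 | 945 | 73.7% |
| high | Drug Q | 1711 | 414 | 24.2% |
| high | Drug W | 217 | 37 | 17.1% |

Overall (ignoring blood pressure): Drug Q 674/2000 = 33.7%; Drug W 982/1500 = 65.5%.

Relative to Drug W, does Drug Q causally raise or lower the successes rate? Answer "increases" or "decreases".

decreases

Because the drug influences blood pressure, blood pressure is a post-treatment mediator, not a confounder. Stratifying on it would bias the estimate; the causal effect is the crude pooled difference.
Pooled: Drug Q 33.7% vs Drug W 65.5%; Drug W is higher overall.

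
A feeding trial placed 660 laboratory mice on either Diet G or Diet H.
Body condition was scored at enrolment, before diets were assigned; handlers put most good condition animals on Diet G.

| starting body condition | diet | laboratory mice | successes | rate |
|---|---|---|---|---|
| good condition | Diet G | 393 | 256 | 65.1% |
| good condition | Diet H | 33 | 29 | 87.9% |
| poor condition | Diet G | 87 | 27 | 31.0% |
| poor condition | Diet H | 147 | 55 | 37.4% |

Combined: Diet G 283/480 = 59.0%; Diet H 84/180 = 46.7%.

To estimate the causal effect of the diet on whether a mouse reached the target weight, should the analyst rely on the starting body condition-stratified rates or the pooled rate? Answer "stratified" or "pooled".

Since starting body condition is a pre-existing factor (not a product of the diet) and it affects the outcome on its own, it is a confounder. The stratified rates, not the pooled rate, identify the causal effect.
Within each level — good condition: 65.1% vs 87.9%; poor condition: 31.0% vs 37.4% — Diet H is higher every time.

stratified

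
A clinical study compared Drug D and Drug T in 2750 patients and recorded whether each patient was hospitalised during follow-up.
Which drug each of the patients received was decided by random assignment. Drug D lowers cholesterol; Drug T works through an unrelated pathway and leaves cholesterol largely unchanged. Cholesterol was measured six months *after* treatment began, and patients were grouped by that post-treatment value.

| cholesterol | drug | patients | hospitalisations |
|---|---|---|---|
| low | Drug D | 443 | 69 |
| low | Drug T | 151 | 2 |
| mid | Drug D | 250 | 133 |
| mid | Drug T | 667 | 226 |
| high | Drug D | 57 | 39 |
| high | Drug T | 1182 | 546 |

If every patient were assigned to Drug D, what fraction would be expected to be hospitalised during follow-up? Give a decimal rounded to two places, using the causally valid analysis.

Because the drug influences cholesterol, cholesterol is a post-treatment mediator, not a confounder. Stratifying on it would bias the estimate; the causal effect is the crude pooled difference.
So P(outcome | do(Drug D)) is just the pooled rate for Drug D: 241/750 = 0.321.

0.32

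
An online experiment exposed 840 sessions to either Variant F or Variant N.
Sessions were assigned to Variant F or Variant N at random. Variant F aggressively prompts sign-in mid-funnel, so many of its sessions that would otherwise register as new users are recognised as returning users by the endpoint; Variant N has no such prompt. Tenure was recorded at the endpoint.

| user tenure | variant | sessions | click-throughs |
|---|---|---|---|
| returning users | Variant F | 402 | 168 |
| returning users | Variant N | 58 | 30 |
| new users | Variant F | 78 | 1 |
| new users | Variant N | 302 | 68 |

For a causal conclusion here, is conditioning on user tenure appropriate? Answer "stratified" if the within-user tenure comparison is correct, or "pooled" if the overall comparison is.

pooled

Within every user tenure level Variant N has the higher rate, yet pooled Variant F does — Simpson's reversal.
User tenure lies on the pathway variant → user tenure → outcome, so adjusting for it blocks the indirect effect. For the total causal effect of variant, use the unadjusted pooled rates.
Pooled: Variant F 35.2% vs Variant N 27.2%; Variant F is higher overall.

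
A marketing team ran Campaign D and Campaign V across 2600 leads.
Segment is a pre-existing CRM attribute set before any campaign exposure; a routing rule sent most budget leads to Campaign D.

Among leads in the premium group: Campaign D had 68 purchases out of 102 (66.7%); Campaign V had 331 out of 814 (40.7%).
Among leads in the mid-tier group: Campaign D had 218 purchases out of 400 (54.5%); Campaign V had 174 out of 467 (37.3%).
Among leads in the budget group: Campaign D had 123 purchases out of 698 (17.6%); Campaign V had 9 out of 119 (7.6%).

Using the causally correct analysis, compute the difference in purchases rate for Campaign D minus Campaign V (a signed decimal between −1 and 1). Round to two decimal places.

+0.18

Campaign D is higher inside every customer segment stratum but Campaign V is higher in aggregate. Whether to stratify depends on how customer segment relates to the campaign.
Since customer segment is a pre-existing factor (not a product of the campaign) and it affects the outcome on its own, it is a confounder. The stratified rates, not the pooled rate, identify the causal effect.
Adjusting over the population distribution of customer segment: 0.352·(0.667−0.407) + 0.333·(0.545−0.373) + 0.314·(0.176−0.076) = +0.181.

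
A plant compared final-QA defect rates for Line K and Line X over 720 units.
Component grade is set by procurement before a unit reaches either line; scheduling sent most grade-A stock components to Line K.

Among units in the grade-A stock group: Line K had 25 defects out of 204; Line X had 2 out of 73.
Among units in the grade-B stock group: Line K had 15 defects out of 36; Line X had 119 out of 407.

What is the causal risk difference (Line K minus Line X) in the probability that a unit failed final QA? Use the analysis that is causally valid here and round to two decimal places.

The imbalance in component grade arose from how units were allocated, not from anything the line did; and component grade independently affects the outcome. The pooled gap is confounded — condition on component grade.
Adjusting over the population distribution of component grade: 0.385·(0.123−0.027) + 0.615·(0.417−0.292) = +0.113.

+0.11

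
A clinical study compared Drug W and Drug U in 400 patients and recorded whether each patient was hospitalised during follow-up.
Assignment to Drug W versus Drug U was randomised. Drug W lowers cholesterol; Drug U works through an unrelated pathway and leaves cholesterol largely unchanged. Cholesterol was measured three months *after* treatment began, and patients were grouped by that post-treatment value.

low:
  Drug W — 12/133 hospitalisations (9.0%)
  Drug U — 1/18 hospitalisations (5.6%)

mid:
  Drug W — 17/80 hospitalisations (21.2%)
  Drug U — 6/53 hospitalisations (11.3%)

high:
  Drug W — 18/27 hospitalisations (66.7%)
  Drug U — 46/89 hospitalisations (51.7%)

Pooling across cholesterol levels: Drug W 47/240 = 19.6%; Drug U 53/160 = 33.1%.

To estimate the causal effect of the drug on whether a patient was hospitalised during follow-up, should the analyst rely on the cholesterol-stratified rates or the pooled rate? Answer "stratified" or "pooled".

Cholesterol is recorded after the drug and is itself shifted by it — it sits on the causal path from drug to outcome. Conditioning on a mediator would strip out part of the effect we want; the pooled comparison gives the total causal effect.
Pooled: Drug W 19.6% vs Drug U 33.1%; Drug W is lower overall.

pooled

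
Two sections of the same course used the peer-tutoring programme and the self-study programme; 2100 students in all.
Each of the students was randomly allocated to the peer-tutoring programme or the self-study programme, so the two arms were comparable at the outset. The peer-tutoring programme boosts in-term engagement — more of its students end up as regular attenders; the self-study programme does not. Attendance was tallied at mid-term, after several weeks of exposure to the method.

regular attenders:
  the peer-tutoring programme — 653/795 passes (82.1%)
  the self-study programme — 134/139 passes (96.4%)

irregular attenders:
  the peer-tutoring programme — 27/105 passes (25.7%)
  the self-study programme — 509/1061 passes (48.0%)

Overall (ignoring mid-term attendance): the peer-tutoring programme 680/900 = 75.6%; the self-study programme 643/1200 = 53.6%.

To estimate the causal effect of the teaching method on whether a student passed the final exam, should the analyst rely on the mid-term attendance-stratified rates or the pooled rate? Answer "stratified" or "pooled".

The stratified and pooled comparisons disagree (the self-study programme wins within each mid-term attendance; the peer-tutoring programme wins overall), so the answer turns on the causal role of mid-term attendance.
The distribution of mid-term attendance is itself part of what the teaching method does — it is an intermediate outcome. Holding it fixed would remove that part of the effect; the total effect is the pooled difference.
Pooled: the peer-tutoring programme 75.6% vs the self-study programme 53.6%; the peer-tutoring programme is higher overall.

pooled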